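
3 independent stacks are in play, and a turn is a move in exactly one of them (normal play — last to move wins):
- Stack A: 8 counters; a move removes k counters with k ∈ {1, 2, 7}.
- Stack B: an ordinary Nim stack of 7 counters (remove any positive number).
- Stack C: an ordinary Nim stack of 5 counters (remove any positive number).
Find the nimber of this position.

Grundy values for stack A (subtraction set {1, 2, 7}):
k:     0  1  2  3  4  5  6  7  8
g(k):  0  1  2  0  1  2  0  1  2
So g(8) = 2.
Stack B is a plain Nim stack of size 7, so its Grundy value is 7.
Stack C is a plain Nim stack of size 5, so its Grundy value is 5.
By the Sprague-Grundy theorem, the Grundy value of a sum of independent games is the XOR of the component values.
Combined value = 2 ⊕ 7 ⊕ 5 = 0.

0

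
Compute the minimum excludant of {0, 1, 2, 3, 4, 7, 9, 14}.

The values 0, 1, 2, 3, 4 are all present; 5 is the first non-negative integer missing from the set.

5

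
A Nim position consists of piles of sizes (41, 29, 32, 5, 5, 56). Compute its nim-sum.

Compute the nim-sum pairwise:
41 ^ 29 = 52
52 ^ 32 = 20
20 ^ 5 = 17
17 ^ 5 = 20
20 ^ 56 = 44

44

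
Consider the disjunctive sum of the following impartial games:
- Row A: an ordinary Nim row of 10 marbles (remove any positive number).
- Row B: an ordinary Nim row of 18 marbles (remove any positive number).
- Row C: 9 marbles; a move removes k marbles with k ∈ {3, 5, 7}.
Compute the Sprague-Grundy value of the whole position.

Row A is a plain Nim row of size 10, so its Grundy value is 10.
Row B is a plain Nim row of size 18, so its Grundy value is 18.
Grundy values for row C (subtraction set {3, 5, 7}):
k:     0  1  2  3  4  5  6  7  8  9
g(k):  0  0  0  1  1  1  2  2  2  3
So g(9) = 3.
The value of a disjunctive sum is the nim-sum of the parts.
Combined value = 10 ⊕ 18 ⊕ 3 = 27.

27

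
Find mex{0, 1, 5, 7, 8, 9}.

2

The values 0, 1 are all present; 2 is the first non-negative integer missing from the set.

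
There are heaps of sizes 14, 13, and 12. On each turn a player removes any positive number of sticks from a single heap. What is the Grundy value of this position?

15

Bitwise XOR of the heap sizes:
  1110  (14)
  1101  (13)
  1100  (12)
  ----
  1111  (15)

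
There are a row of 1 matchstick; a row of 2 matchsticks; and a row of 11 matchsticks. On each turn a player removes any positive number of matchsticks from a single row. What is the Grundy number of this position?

8

Compute the nim-sum pairwise:
1 XOR 2 = 3
3 XOR 11 = 8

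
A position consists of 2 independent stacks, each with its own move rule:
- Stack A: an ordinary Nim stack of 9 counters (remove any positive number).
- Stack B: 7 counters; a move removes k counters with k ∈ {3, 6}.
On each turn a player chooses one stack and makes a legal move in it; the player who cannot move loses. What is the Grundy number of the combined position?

11

Stack A is a plain Nim stack of size 9, so its Grundy value is 9.
Grundy values for stack B (subtraction set {3, 6}):
k:     0  1  2  3  4  5  6  7
g(k):  0  0  0  1  1  1  2  2
So g(7) = 2.
The value of a disjunctive sum is the nim-sum of the parts.
Combined value = 9 XOR 2 = 11.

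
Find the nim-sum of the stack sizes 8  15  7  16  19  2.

1

Nim-sum: 8 XOR 15 XOR 7 XOR 16 XOR 19 XOR 2 = 1.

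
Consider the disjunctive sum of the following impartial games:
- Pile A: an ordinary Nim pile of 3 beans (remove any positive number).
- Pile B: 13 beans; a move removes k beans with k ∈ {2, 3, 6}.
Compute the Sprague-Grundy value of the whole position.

Pile A is a plain Nim pile of size 3, so its Grundy value is 3.
Grundy values for pile B (subtraction set {2, 3, 6}):
g(0) = mex{} = 0
g(1) = mex{} = 0
g(2) = mex{0} = 1
g(3) = mex{0} = 1
g(4) = mex{0,1} = 2
g(5) = mex{1} = 0
g(6) = mex{0,1,2} = 3
g(7) = mex{0,2} = 1
g(8) = mex{0,1,3} = 2
g(9) = mex{1,3} = 0
g(10) = mex{1,2} = 0
g(11) = mex{0,2} = 1
g(12) = mex{0,3} = 1
g(13) = mex{0,1} = 2
So g(13) = 2.
The value of a disjunctive sum is the nim-sum of the parts.
Combined value = 3 XOR 2 = 1.

1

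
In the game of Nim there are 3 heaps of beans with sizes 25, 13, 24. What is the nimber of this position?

12

In binary:
  11001  (25)
  01101  (13)
  11000  (24)
  -----
  01100  (12)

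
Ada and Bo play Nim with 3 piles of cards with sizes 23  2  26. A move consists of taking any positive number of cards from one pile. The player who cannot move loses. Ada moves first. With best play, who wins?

Ada wins

Bitwise XOR of the heap sizes:
  10111  (23)
  00010  (2)
  11010  (26)
  -----
  01111  (15)
The nim-sum is 15 ≠ 0, so this is an N-position: the player to move can win; Ada has a winning move.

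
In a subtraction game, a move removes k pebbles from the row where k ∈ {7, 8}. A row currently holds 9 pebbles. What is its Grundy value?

1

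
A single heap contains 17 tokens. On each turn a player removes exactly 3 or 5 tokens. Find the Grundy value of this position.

0

Grundy values for subtraction set {3, 5}:
k:     0  1  2  3  4  5  6  7  8  9 10 11 12 13 14 15 16 17
g(k):  0  0  0  1  1  1  2  2  0  0  0  1  1  1  2  2  0  0
So g(17) = 0.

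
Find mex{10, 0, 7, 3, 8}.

1

0 is in the set but 1 is not, so the mex is 1.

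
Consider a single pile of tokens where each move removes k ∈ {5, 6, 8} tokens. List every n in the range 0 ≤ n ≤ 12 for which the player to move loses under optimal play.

0, 1, 2, 3, 4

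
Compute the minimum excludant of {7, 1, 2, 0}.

The values 0, 1, 2 are all present; 3 is the first non-negative integer missing from the set.

3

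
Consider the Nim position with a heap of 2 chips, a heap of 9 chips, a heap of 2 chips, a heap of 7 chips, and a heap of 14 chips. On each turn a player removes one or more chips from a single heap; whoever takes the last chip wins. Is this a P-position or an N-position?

Compute the nim-sum pairwise:
2 ^ 9 = 11
11 ^ 2 = 9
9 ^ 7 = 14
14 ^ 14 = 0
The nim-sum is 0, so this is a P-position: the player to move is in a losing position under optimal play.

P-position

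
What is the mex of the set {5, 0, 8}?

1

0 is in the set but 1 is not, so the mex is 1.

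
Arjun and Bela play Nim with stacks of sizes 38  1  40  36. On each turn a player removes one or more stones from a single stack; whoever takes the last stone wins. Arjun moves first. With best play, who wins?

Nim-sum: 38 XOR 1 XOR 40 XOR 36 = 43.
The nim-sum is 43 ≠ 0, so this is an N-position: the player to move can win; Arjun has a winning move.

Arjun wins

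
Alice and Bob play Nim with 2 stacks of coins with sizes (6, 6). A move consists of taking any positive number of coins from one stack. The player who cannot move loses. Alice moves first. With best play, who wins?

Bob wins

Compute the nim-sum pairwise:
6 ⊕ 6 = 0
The nim-sum is 0, so this is a P-position: the player to move is in a losing position under optimal play; Alice is about to move from it and so loses — Bob wins.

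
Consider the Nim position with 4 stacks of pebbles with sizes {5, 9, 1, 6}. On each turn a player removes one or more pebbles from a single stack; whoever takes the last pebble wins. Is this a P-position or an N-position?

Bitwise XOR of the heap sizes:
  0101  (5)
  1001  (9)
  0001  (1)
  0110  (6)
  ----
  1011  (11)
The nim-sum is 11 ≠ 0, so this is an N-position: the player to move can win.

N-position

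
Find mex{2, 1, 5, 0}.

3

The values 0, 1, 2 are all present; 3 is the first non-negative integer missing from the set.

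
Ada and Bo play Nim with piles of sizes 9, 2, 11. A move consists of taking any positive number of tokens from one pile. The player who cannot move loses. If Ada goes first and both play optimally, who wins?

Bo wins

Nim-sum: 9 ⊕ 2 ⊕ 11 = 0.
The nim-sum is 0, so this is a P-position: the player to move is in a losing position under optimal play; Ada is about to move from it and so loses — Bo wins.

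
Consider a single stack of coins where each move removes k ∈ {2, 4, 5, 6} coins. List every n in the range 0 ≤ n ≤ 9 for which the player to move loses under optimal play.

0, 1, 8, 9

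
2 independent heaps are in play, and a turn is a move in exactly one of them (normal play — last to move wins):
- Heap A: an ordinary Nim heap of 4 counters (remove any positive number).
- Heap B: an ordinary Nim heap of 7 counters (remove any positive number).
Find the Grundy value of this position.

Heap A is a plain Nim heap of size 4, so its Grundy value is 4.
Heap B is a plain Nim heap of size 7, so its Grundy value is 7.
By the Sprague-Grundy theorem, the Grundy value of a sum of independent games is the XOR of the component values.
Combined value = 4 XOR 7 = 3.

3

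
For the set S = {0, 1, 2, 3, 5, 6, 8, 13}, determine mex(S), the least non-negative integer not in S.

The values 0, 1, 2, 3 are all present; 4 is the first non-negative integer missing from the set.

4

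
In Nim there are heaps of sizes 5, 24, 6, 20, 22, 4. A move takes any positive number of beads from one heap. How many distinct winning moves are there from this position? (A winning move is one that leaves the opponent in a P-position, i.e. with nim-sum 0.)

3

Compute the nim-sum pairwise:
5 XOR 24 = 29
29 XOR 6 = 27
27 XOR 20 = 15
15 XOR 22 = 25
25 XOR 4 = 29
The overall nim-sum is X = 29. A heap of size p has a winning move iff p XOR X < p (reduce it to p XOR X).
  5: 5 XOR 29 = 24 ≥ 5 — no move.
  24: 24 XOR 29 = 5 < 24 — winning move (to 5).
  6: 6 XOR 29 = 27 ≥ 6 — no move.
  20: 20 XOR 29 = 9 < 20 — winning move (to 9).
  22: 22 XOR 29 = 11 < 22 — winning move (to 11).
  4: 4 XOR 29 = 25 ≥ 4 — no move.
That gives 3 winning moves.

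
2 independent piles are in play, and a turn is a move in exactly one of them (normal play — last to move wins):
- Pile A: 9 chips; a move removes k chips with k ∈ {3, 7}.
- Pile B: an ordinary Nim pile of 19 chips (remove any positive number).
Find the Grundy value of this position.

For pile A, compute g(0), g(1), … with moves {3, 7}:
k:     0  1  2  3  4  5  6  7  8  9
g(k):  0  0  0  1  1  1  0  2  2  1
So g(9) = 1.
Pile B is a plain Nim pile of size 19, so its Grundy value is 19.
By the Sprague-Grundy theorem, the Grundy value of a sum of independent games is the XOR of the component values.
Combined value = 1 XOR 19 = 18.

18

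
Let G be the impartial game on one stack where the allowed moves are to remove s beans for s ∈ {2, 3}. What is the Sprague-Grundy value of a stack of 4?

2

Build the Grundy sequence with g(k) = mex{g(k−s) : s ∈ {2, 3}, s ≤ k}:
k:     0  1  2  3  4
g(k):  0  0  1  1  2
So g(4) = 2.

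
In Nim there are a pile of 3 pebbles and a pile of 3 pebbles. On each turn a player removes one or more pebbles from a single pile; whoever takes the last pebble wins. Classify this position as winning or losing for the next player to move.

Compute the nim-sum pairwise:
3 ^ 3 = 0
The nim-sum is 0, so this is a P-position: the player to move is in a losing position under optimal play.

Losing position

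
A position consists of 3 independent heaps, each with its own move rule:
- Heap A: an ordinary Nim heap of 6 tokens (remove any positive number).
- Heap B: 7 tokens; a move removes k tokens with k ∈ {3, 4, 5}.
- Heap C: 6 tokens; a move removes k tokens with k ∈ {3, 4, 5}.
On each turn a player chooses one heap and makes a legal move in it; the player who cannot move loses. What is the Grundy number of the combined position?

6

Heap A is a plain Nim heap of size 6, so its Grundy value is 6.
For heap B, compute g(0), g(1), … with moves {3, 4, 5}:
g(0) = mex{} = 0
g(1) = mex{} = 0
g(2) = mex{} = 0
g(3) = mex{0} = 1
g(4) = mex{0} = 1
g(5) = mex{0} = 1
g(6) = mex{0,1} = 2
g(7) = mex{0,1} = 2
So g(7) = 2.
Grundy values for heap C (subtraction set {3, 4, 5}):
k:     0  1  2  3  4  5  6
g(k):  0  0  0  1  1  1  2
So g(6) = 2.
By the Sprague-Grundy theorem, the Grundy value of a sum of independent games is the XOR of the component values.
Combined value = 6 XOR 2 XOR 2 = 6.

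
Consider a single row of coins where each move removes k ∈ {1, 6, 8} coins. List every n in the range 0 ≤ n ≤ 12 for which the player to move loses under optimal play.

0, 2, 4, 7, 9, 11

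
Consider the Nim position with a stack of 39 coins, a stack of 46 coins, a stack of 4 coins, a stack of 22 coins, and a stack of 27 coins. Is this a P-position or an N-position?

P-position

Compute the nim-sum pairwise:
39 ⊕ 46 = 9
9 ⊕ 4 = 13
13 ⊕ 22 = 27
27 ⊕ 27 = 0
The nim-sum is 0, so this is a P-position: the player to move is in a losing position under optimal play.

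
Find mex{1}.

0

0 is not in the set, so the mex is 0.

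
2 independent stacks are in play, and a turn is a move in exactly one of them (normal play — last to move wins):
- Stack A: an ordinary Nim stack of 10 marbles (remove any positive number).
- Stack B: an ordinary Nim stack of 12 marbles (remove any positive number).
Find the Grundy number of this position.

Stack A is a plain Nim stack of size 10, so its Grundy value is 10.
Stack B is a plain Nim stack of size 12, so its Grundy value is 12.
By the Sprague-Grundy theorem, the Grundy value of a sum of independent games is the XOR of the component values.
Combined value = 10 ⊕ 12 = 6.

6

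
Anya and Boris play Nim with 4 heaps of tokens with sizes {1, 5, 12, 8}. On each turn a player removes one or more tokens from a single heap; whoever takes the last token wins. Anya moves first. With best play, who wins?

Nim-sum: 1 XOR 5 XOR 12 XOR 8 = 0.
The nim-sum is 0, so this is a P-position: the player to move is in a losing position under optimal play; Anya is about to move from it and so loses — Boris wins.

Boris wins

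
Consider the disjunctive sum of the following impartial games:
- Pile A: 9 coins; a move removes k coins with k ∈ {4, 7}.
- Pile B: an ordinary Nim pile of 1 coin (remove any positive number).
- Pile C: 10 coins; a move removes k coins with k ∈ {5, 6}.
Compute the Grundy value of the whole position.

1

Grundy values for pile A (subtraction set {4, 7}):
g(0) = mex{} = 0
g(1) = mex{} = 0
g(2) = mex{} = 0
g(3) = mex{} = 0
g(4) = mex{0} = 1
g(5) = mex{0} = 1
g(6) = mex{0} = 1
g(7) = mex{0} = 1
g(8) = mex{0,1} = 2
g(9) = mex{0,1} = 2
So g(9) = 2.
Pile B is a plain Nim pile of size 1, so its Grundy value is 1.
Grundy values for pile C (subtraction set {5, 6}):
g(0) = mex{} = 0
g(1) = mex{} = 0
g(2) = mex{} = 0
g(3) = mex{} = 0
g(4) = mex{} = 0
g(5) = mex{0} = 1
g(6) = mex{0} = 1
g(7) = mex{0} = 1
g(8) = mex{0} = 1
g(9) = mex{0} = 1
g(10) = mex{0,1} = 2
So g(10) = 2.
The value of a disjunctive sum is the nim-sum of the parts.
Combined value = 2 XOR 1 XOR 2 = 1.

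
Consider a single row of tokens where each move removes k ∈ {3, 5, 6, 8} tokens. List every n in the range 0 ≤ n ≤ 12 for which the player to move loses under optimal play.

Compute g(0), g(1), … for moves {3, 5, 6, 8}:
g(0) = mex{} = 0
g(1) = mex{} = 0
g(2) = mex{} = 0
g(3) = mex{0} = 1
g(4) = mex{0} = 1
g(5) = mex{0} = 1
g(6) = mex{0,1} = 2
g(7) = mex{0,1} = 2
g(8) = mex{0,1} = 2
g(9) = mex{0,1,2} = 3
g(10) = mex{0,1,2} = 3
g(11) = mex{1,2} = 0
g(12) = mex{1,2,3} = 0
The P-positions (g = 0) in 0..12 are 0, 1, 2, 11, 12.

0, 1, 2, 11, 12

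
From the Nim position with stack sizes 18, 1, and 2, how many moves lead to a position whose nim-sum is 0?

Compute the nim-sum pairwise:
18 ^ 1 = 19
19 ^ 2 = 17
The overall nim-sum is X = 17. A stack of size p has a winning move iff p XOR X < p (reduce it to p XOR X).
  18: 18 XOR 17 = 3 < 18 — winning move (to 3).
  1: 1 XOR 17 = 16 ≥ 1 — no move.
  2: 2 XOR 17 = 19 ≥ 2 — no move.
That gives 1 winning move.

1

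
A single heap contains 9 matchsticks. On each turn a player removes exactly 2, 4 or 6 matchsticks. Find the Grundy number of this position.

0

Compute g(0), g(1), … for moves {2, 4, 6}:
k:     0  1  2  3  4  5  6  7  8  9
g(k):  0  0  1  1  2  2  3  3  0  0
So g(9) = 0.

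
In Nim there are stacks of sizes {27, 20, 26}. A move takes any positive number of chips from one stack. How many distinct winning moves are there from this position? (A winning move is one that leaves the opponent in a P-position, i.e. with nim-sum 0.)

3

Compute the nim-sum pairwise:
27 ⊕ 20 = 15
15 ⊕ 26 = 21
The overall nim-sum is X = 21. A stack of size p has a winning move iff p XOR X < p (reduce it to p XOR X).
  27: 27 XOR 21 = 14 < 27 — winning move (to 14).
  20: 20 XOR 21 = 1 < 20 — winning move (to 1).
  26: 26 XOR 21 = 15 < 26 — winning move (to 15).
That gives 3 winning moves.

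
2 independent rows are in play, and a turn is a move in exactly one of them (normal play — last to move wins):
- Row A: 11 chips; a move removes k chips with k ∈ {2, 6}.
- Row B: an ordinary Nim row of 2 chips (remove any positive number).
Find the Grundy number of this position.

Build the Grundy sequence for row A with g(k) = mex{g(k−s) : s ∈ {2, 6}, s ≤ k}:
g(0) = mex{} = 0
g(1) = mex{} = 0
g(2) = mex{0} = 1
g(3) = mex{0} = 1
g(4) = mex{1} = 0
g(5) = mex{1} = 0
g(6) = mex{0} = 1
g(7) = mex{0} = 1
g(8) = mex{1} = 0
g(9) = mex{1} = 0
g(10) = mex{0} = 1
g(11) = mex{0} = 1
So g(11) = 1.
Row B is a plain Nim row of size 2, so its Grundy value is 2.
By the Sprague-Grundy theorem, the Grundy value of a sum of independent games is the XOR of the component values.
Combined value = 1 ⊕ 2 = 3.

3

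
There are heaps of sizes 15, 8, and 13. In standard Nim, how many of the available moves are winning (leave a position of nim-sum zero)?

Nim-sum: 15 XOR 8 XOR 13 = 10.
The overall nim-sum is X = 10. A heap of size p has a winning move iff p XOR X < p (reduce it to p XOR X).
  15: 15 XOR 10 = 5 < 15 — winning move (to 5).
  8: 8 XOR 10 = 2 < 8 — winning move (to 2).
  13: 13 XOR 10 = 7 < 13 — winning move (to 7).
That gives 3 winning moves.

3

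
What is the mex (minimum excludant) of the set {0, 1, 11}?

The values 0, 1 are all present; 2 is the first non-negative integer missing from the set.

2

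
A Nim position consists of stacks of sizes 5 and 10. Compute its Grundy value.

Compute the nim-sum pairwise:
5 ^ 10 = 15

15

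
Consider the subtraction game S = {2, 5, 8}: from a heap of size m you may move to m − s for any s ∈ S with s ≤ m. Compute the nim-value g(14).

0

Grundy values for subtraction set {2, 5, 8}:
k:     0  1  2  3  4  5  6  7  8  9 10 11 12 13 14
g(k):  0  0  1  1  0  2  1  0  2  1  0  0  1  1  0
So g(14) = 0.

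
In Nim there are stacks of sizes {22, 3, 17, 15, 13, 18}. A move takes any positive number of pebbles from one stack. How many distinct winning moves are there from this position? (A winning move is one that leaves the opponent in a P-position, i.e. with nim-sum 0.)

3

Compute the nim-sum pairwise:
22 XOR 3 = 21
21 XOR 17 = 4
4 XOR 15 = 11
11 XOR 13 = 6
6 XOR 18 = 20
The overall nim-sum is X = 20. A stack of size p has a winning move iff p XOR X < p (reduce it to p XOR X).
  22: 22 XOR 20 = 2 < 22 — winning move (to 2).
  3: 3 XOR 20 = 23 ≥ 3 — no move.
  17: 17 XOR 20 = 5 < 17 — winning move (to 5).
  15: 15 XOR 20 = 27 ≥ 15 — no move.
  13: 13 XOR 20 = 25 ≥ 13 — no move.
  18: 18 XOR 20 = 6 < 18 — winning move (to 6).
That gives 3 winning moves.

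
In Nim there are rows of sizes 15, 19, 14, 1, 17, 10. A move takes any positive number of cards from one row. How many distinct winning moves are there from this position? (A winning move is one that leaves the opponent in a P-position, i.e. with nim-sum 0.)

3

Nim-sum: 15 XOR 19 XOR 14 XOR 1 XOR 17 XOR 10 = 8.
The overall nim-sum is X = 8. A row of size p has a winning move iff p XOR X < p (reduce it to p XOR X).
  15: 15 XOR 8 = 7 < 15 — winning move (to 7).
  19: 19 XOR 8 = 27 ≥ 19 — no move.
  14: 14 XOR 8 = 6 < 14 — winning move (to 6).
  1: 1 XOR 8 = 9 ≥ 1 — no move.
  17: 17 XOR 8 = 25 ≥ 17 — no move.
  10: 10 XOR 8 = 2 < 10 — winning move (to 2).
That gives 3 winning moves.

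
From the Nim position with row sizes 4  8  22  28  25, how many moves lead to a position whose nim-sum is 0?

3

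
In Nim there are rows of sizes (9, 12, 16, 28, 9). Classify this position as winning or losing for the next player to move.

Losing position

Compute the nim-sum pairwise:
9 ⊕ 12 = 5
5 ⊕ 16 = 21
21 ⊕ 28 = 9
9 ⊕ 9 = 0
The nim-sum is 0, so this is a P-position: the player to move is in a losing position under optimal play.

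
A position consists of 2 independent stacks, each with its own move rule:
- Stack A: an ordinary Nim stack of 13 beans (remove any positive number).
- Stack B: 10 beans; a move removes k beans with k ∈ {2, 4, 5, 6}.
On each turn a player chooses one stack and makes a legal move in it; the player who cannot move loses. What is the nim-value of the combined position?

12

Stack A is a plain Nim stack of size 13, so its Grundy value is 13.
Build the Grundy sequence for stack B with g(k) = mex{g(k−s) : s ∈ {2, 4, 5, 6}, s ≤ k}:
g(0) = mex{} = 0
g(1) = mex{} = 0
g(2) = mex{0} = 1
g(3) = mex{0} = 1
g(4) = mex{0,1} = 2
g(5) = mex{0,1} = 2
g(6) = mex{0,1,2} = 3
g(7) = mex{0,1,2} = 3
g(8) = mex{1,2,3} = 0
g(9) = mex{1,2,3} = 0
g(10) = mex{0,2,3} = 1
So g(10) = 1.
The value of a disjunctive sum is the nim-sum of the parts.
Combined value = 13 XOR 1 = 12.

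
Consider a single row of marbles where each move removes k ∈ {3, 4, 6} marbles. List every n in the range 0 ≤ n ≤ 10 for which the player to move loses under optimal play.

0, 1, 2, 9, 10

Build the Grundy sequence with g(k) = mex{g(k−s) : s ∈ {3, 4, 6}, s ≤ k}:
k:     0  1  2  3  4  5  6  7  8  9 10
g(k):  0  0  0  1  1  1  2  2  2  0  0
The P-positions (g = 0) in 0..10 are 0, 1, 2, 9, 10.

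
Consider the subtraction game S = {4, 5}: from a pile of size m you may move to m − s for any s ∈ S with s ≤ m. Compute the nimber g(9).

Build the Grundy sequence with g(k) = mex{g(k−s) : s ∈ {4, 5}, s ≤ k}:
g(0) = mex{} = 0
g(1) = mex{} = 0
g(2) = mex{} = 0
g(3) = mex{} = 0
g(4) = mex{0} = 1
g(5) = mex{0} = 1
g(6) = mex{0} = 1
g(7) = mex{0} = 1
g(8) = mex{0,1} = 2
g(9) = mex{1} = 0
So g(9) = 0.

0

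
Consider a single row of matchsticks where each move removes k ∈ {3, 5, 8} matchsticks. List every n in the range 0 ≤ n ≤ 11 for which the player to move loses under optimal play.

0, 1, 2, 11

Build the Grundy sequence with g(k) = mex{g(k−s) : s ∈ {3, 5, 8}, s ≤ k}:
g(0) = mex{} = 0
g(1) = mex{} = 0
g(2) = mex{} = 0
g(3) = mex{0} = 1
g(4) = mex{0} = 1
g(5) = mex{0} = 1
g(6) = mex{0,1} = 2
g(7) = mex{0,1} = 2
g(8) = mex{0,1} = 2
g(9) = mex{0,1,2} = 3
g(10) = mex{0,1,2} = 3
g(11) = mex{1,2} = 0
The P-positions (g = 0) in 0..11 are 0, 1, 2, 11.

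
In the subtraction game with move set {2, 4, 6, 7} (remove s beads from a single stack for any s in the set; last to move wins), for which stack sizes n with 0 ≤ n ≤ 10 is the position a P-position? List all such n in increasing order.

Compute g(0), g(1), … for moves {2, 4, 6, 7}:
k:     0  1  2  3  4  5  6  7  8  9 10
g(k):  0  0  1  1  2  2  3  3  4  0  0
The P-positions (g = 0) in 0..10 are 0, 1, 9, 10.

0, 1, 9, 10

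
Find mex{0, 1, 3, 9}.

2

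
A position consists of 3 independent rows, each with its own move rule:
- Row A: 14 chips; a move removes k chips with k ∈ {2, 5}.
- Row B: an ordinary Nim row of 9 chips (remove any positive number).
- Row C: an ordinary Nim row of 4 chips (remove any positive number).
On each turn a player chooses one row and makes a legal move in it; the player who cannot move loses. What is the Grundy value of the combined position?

Build the Grundy sequence for row A with g(k) = mex{g(k−s) : s ∈ {2, 5}, s ≤ k}:
k:     0  1  2  3  4  5  6  7  8  9 10 11 12 13 14
g(k):  0  0  1  1  0  2  1  0  0  1  1  0  2  1  0
So g(14) = 0.
Row B is a plain Nim row of size 9, so its Grundy value is 9.
Row C is a plain Nim row of size 4, so its Grundy value is 4.
The value of a disjunctive sum is the nim-sum of the parts.
Combined value = 0 XOR 9 XOR 4 = 13.

13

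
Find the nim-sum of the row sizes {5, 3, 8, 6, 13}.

5

In binary:
  0101  (5)
  0011  (3)
  1000  (8)
  0110  (6)
  1101  (13)
  ----
  0101  (5)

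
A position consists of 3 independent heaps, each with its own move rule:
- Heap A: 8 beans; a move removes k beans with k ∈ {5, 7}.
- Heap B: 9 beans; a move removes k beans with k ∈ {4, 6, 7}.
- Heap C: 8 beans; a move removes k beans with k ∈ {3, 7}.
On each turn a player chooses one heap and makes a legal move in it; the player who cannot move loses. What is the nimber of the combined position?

1

Build the Grundy sequence for heap A with g(k) = mex{g(k−s) : s ∈ {5, 7}, s ≤ k}:
k:     0  1  2  3  4  5  6  7  8
g(k):  0  0  0  0  0  1  1  1  1
So g(8) = 1.
Build the Grundy sequence for heap B with g(k) = mex{g(k−s) : s ∈ {4, 6, 7}, s ≤ k}:
k:     0  1  2  3  4  5  6  7  8  9
g(k):  0  0  0  0  1  1  1  1  2  2
So g(9) = 2.
Grundy values for heap C (subtraction set {3, 7}):
k:     0  1  2  3  4  5  6  7  8
g(k):  0  0  0  1  1  1  0  2  2
So g(8) = 2.
The value of a disjunctive sum is the nim-sum of the parts.
Combined value = 1 XOR 2 XOR 2 = 1.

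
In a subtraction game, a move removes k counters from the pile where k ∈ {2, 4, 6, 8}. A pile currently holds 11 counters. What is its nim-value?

0

Build the Grundy sequence with g(k) = mex{g(k−s) : s ∈ {2, 4, 6, 8}, s ≤ k}:
g(0) = mex{} = 0
g(1) = mex{} = 0
g(2) = mex{0} = 1
g(3) = mex{0} = 1
g(4) = mex{0,1} = 2
g(5) = mex{0,1} = 2
g(6) = mex{0,1,2} = 3
g(7) = mex{0,1,2} = 3
g(8) = mex{0,1,2,3} = 4
g(9) = mex{0,1,2,3} = 4
g(10) = mex{1,2,3,4} = 0
g(11) = mex{1,2,3,4} = 0
So g(11) = 0.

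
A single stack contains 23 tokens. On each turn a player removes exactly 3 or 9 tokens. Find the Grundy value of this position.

1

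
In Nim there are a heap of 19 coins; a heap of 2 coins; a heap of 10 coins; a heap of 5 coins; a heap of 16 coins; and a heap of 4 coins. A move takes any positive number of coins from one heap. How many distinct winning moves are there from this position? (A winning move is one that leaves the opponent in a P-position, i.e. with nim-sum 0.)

1

Compute the nim-sum pairwise:
19 ^ 2 = 17
17 ^ 10 = 27
27 ^ 5 = 30
30 ^ 16 = 14
14 ^ 4 = 10
The overall nim-sum is X = 10. A heap of size p has a winning move iff p XOR X < p (reduce it to p XOR X).
  19: 19 XOR 10 = 25 ≥ 19 — no move.
  2: 2 XOR 10 = 8 ≥ 2 — no move.
  10: 10 XOR 10 = 0 < 10 — winning move (to 0).
  5: 5 XOR 10 = 15 ≥ 5 — no move.
  16: 16 XOR 10 = 26 ≥ 16 — no move.
  4: 4 XOR 10 = 14 ≥ 4 — no move.
That gives 1 winning move.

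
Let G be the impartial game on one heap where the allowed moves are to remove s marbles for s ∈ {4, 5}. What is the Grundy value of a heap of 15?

Build the Grundy sequence with g(k) = mex{g(k−s) : s ∈ {4, 5}, s ≤ k}:
k:     0  1  2  3  4  5  6  7  8  9 10 11 12 13 14 15
g(k):  0  0  0  0  1  1  1  1  2  0  0  0  0  1  1  1
So g(15) = 1.

1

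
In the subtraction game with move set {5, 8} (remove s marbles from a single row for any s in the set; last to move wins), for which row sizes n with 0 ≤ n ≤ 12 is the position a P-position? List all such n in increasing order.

0, 1, 2, 3, 4

Compute g(0), g(1), … for moves {5, 8}:
g(0) = mex{} = 0
g(1) = mex{} = 0
g(2) = mex{} = 0
g(3) = mex{} = 0
g(4) = mex{} = 0
g(5) = mex{0} = 1
g(6) = mex{0} = 1
g(7) = mex{0} = 1
g(8) = mex{0} = 1
g(9) = mex{0} = 1
g(10) = mex{0,1} = 2
g(11) = mex{0,1} = 2
g(12) = mex{0,1} = 2
The P-positions (g = 0) in 0..12 are 0, 1, 2, 3, 4.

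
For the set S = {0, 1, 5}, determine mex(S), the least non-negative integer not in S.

2

The values 0, 1 are all present; 2 is the first non-negative integer missing from the set.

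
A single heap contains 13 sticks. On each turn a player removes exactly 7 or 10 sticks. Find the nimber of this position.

1

Grundy values for subtraction set {7, 10}:
g(0) = mex{} = 0
g(1) = mex{} = 0
g(2) = mex{} = 0
g(3) = mex{} = 0
g(4) = mex{} = 0
g(5) = mex{} = 0
g(6) = mex{} = 0
g(7) = mex{0} = 1
g(8) = mex{0} = 1
g(9) = mex{0} = 1
g(10) = mex{0} = 1
g(11) = mex{0} = 1
g(12) = mex{0} = 1
g(13) = mex{0} = 1
So g(13) = 1.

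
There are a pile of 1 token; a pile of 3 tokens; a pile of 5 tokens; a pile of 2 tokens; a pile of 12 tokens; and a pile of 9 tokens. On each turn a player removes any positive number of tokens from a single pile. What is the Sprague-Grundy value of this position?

In binary:
  0001  (1)
  0011  (3)
  0101  (5)
  0010  (2)
  1100  (12)
  1001  (9)
  ----
  0000  (0)

0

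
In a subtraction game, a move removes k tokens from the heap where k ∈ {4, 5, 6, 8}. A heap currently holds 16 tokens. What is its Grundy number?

1

Compute g(0), g(1), … for moves {4, 5, 6, 8}:
k:     0  1  2  3  4  5  6  7  8  9 10 11 12 13 14 15 16
g(k):  0  0  0  0  1  1  1  1  2  2  2  2  0  0  0  0  1
So g(16) = 1.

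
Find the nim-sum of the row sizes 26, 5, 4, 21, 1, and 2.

13

Compute the nim-sum pairwise:
26 ⊕ 5 = 31
31 ⊕ 4 = 27
27 ⊕ 21 = 14
14 ⊕ 1 = 15
15 ⊕ 2 = 13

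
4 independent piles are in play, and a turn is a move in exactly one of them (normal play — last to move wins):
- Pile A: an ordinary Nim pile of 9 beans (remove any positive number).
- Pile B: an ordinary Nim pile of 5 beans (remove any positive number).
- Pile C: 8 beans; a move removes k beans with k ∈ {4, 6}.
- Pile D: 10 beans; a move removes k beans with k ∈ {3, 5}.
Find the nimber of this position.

Pile A is a plain Nim pile of size 9, so its Grundy value is 9.
Pile B is a plain Nim pile of size 5, so its Grundy value is 5.
Build the Grundy sequence for pile C with g(k) = mex{g(k−s) : s ∈ {4, 6}, s ≤ k}:
k:     0  1  2  3  4  5  6  7  8
g(k):  0  0  0  0  1  1  1  1  2
So g(8) = 2.
For pile D, compute g(0), g(1), … with moves {3, 5}:
g(0) = mex{} = 0
g(1) = mex{} = 0
g(2) = mex{} = 0
g(3) = mex{0} = 1
g(4) = mex{0} = 1
g(5) = mex{0} = 1
g(6) = mex{0,1} = 2
g(7) = mex{0,1} = 2
g(8) = mex{1} = 0
g(9) = mex{1,2} = 0
g(10) = mex{1,2} = 0
So g(10) = 0.
By the Sprague-Grundy theorem, the Grundy value of a sum of independent games is the XOR of the component values.
Combined value = 9 ⊕ 5 ⊕ 2 ⊕ 0 = 14.

14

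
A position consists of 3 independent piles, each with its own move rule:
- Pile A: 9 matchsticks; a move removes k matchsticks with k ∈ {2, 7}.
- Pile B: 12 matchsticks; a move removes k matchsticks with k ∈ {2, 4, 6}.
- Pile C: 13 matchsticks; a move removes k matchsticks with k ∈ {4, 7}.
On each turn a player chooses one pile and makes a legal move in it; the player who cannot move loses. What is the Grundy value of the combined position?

2

Build the Grundy sequence for pile A with g(k) = mex{g(k−s) : s ∈ {2, 7}, s ≤ k}:
k:     0  1  2  3  4  5  6  7  8  9
g(k):  0  0  1  1  0  0  1  1  2  0
So g(9) = 0.
Build the Grundy sequence for pile B with g(k) = mex{g(k−s) : s ∈ {2, 4, 6}, s ≤ k}:
k:     0  1  2  3  4  5  6  7  8  9 10 11 12
g(k):  0  0  1  1  2  2  3  3  0  0  1  1  2
So g(12) = 2.
Grundy values for pile C (subtraction set {4, 7}):
g(0) = mex{} = 0
g(1) = mex{} = 0
g(2) = mex{} = 0
g(3) = mex{} = 0
g(4) = mex{0} = 1
g(5) = mex{0} = 1
g(6) = mex{0} = 1
g(7) = mex{0} = 1
g(8) = mex{0,1} = 2
g(9) = mex{0,1} = 2
g(10) = mex{0,1} = 2
g(11) = mex{1} = 0
g(12) = mex{1,2} = 0
g(13) = mex{1,2} = 0
So g(13) = 0.
By the Sprague-Grundy theorem, the Grundy value of a sum of independent games is the XOR of the component values.
Combined value = 0 XOR 2 XOR 0 = 2.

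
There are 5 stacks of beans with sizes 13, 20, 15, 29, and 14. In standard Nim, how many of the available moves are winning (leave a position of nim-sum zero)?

Compute the nim-sum pairwise:
13 ⊕ 20 = 25
25 ⊕ 15 = 22
22 ⊕ 29 = 11
11 ⊕ 14 = 5
The overall nim-sum is X = 5. A stack of size p has a winning move iff p XOR X < p (reduce it to p XOR X).
  13: 13 XOR 5 = 8 < 13 — winning move (to 8).
  20: 20 XOR 5 = 17 < 20 — winning move (to 17).
  15: 15 XOR 5 = 10 < 15 — winning move (to 10).
  29: 29 XOR 5 = 24 < 29 — winning move (to 24).
  14: 14 XOR 5 = 11 < 14 — winning move (to 11).
That gives 5 winning moves.

5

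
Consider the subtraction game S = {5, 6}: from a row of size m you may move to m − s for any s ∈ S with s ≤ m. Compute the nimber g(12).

Compute g(0), g(1), … for moves {5, 6}:
g(0) = mex{} = 0
g(1) = mex{} = 0
g(2) = mex{} = 0
g(3) = mex{} = 0
g(4) = mex{} = 0
g(5) = mex{0} = 1
g(6) = mex{0} = 1
g(7) = mex{0} = 1
g(8) = mex{0} = 1
g(9) = mex{0} = 1
g(10) = mex{0,1} = 2
g(11) = mex{1} = 0
g(12) = mex{1} = 0
So g(12) = 0.

0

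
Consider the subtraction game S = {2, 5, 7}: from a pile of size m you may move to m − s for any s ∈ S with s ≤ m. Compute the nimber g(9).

2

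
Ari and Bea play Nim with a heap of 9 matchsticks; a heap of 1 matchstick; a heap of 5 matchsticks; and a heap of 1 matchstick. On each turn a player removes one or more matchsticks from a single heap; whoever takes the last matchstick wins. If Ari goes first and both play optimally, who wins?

Ari wins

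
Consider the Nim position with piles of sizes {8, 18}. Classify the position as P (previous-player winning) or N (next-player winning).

N-position

Bitwise XOR of the heap sizes:
  01000  (8)
  10010  (18)
  -----
  11010  (26)
The nim-sum is 26 ≠ 0, so this is an N-position: the player to move can win.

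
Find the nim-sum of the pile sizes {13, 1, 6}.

10

Compute the nim-sum pairwise:
13 ⊕ 1 = 12
12 ⊕ 6 = 10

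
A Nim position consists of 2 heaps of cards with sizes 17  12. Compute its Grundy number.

Nim-sum: 17 ⊕ 12 = 29.

29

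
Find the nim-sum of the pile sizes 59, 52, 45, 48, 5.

Nim-sum: 59 ^ 52 ^ 45 ^ 48 ^ 5 = 23.

23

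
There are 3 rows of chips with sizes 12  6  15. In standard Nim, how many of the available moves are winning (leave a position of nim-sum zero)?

3

Compute the nim-sum pairwise:
12 ⊕ 6 = 10
10 ⊕ 15 = 5
The overall nim-sum is X = 5. A row of size p has a winning move iff p XOR X < p (reduce it to p XOR X).
  12: 12 XOR 5 = 9 < 12 — winning move (to 9).
  6: 6 XOR 5 = 3 < 6 — winning move (to 3).
  15: 15 XOR 5 = 10 < 15 — winning move (to 10).
That gives 3 winning moves.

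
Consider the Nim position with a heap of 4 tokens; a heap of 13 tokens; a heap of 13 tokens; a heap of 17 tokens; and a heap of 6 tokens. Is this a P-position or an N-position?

N-position

Write each in binary and XOR column by column:
  00100  (4)
  01101  (13)
  01101  (13)
  10001  (17)
  00110  (6)
  -----
  10011  (19)
The nim-sum is 19 ≠ 0, so this is an N-position: the player to move can win.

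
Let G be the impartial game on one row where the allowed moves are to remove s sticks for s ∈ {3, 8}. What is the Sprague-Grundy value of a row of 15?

1

Grundy values for subtraction set {3, 8}:
k:     0  1  2  3  4  5  6  7  8  9 10 11 12 13 14 15
g(k):  0  0  0  1  1  1  0  0  2  1  1  0  0  0  1  1
So g(15) = 1.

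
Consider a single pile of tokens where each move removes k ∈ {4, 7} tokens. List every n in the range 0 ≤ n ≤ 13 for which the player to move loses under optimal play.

0, 1, 2, 3, 11, 12, 13

Build the Grundy sequence with g(k) = mex{g(k−s) : s ∈ {4, 7}, s ≤ k}:
k:     0  1  2  3  4  5  6  7  8  9 10 11 12 13
g(k):  0  0  0  0  1  1  1  1  2  2  2  0  0  0
The P-positions (g = 0) in 0..13 are 0, 1, 2, 3, 11, 12, 13.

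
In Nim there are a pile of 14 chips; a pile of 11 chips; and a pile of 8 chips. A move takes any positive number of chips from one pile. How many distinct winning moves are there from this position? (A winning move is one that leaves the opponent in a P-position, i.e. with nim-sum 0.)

3

Compute the nim-sum pairwise:
14 ⊕ 11 = 5
5 ⊕ 8 = 13
The overall nim-sum is X = 13. A pile of size p has a winning move iff p XOR X < p (reduce it to p XOR X).
  14: 14 XOR 13 = 3 < 14 — winning move (to 3).
  11: 11 XOR 13 = 6 < 11 — winning move (to 6).
  8: 8 XOR 13 = 5 < 8 — winning move (to 5).
That gives 3 winning moves.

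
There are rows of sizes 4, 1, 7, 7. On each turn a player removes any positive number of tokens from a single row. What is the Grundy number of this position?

5

In binary:
  100  (4)
  001  (1)
  111  (7)
  111  (7)
  ---
  101  (5)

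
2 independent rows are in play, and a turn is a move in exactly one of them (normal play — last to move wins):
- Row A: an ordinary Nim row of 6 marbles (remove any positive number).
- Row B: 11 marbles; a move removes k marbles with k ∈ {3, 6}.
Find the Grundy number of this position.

6

Row A is a plain Nim row of size 6, so its Grundy value is 6.
For row B, compute g(0), g(1), … with moves {3, 6}:
k:     0  1  2  3  4  5  6  7  8  9 10 11
g(k):  0  0  0  1  1  1  2  2  2  0  0  0
So g(11) = 0.
The value of a disjunctive sum is the nim-sum of the parts.
Combined value = 6 ⊕ 0 = 6.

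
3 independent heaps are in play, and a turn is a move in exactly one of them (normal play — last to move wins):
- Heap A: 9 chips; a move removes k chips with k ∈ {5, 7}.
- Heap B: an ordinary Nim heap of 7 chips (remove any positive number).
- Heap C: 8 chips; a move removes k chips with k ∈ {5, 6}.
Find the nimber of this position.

7

Build the Grundy sequence for heap A with g(k) = mex{g(k−s) : s ∈ {5, 7}, s ≤ k}:
g(0) = mex{} = 0
g(1) = mex{} = 0
g(2) = mex{} = 0
g(3) = mex{} = 0
g(4) = mex{} = 0
g(5) = mex{0} = 1
g(6) = mex{0} = 1
g(7) = mex{0} = 1
g(8) = mex{0} = 1
g(9) = mex{0} = 1
So g(9) = 1.
Heap B is a plain Nim heap of size 7, so its Grundy value is 7.
Build the Grundy sequence for heap C with g(k) = mex{g(k−s) : s ∈ {5, 6}, s ≤ k}:
g(0) = mex{} = 0
g(1) = mex{} = 0
g(2) = mex{} = 0
g(3) = mex{} = 0
g(4) = mex{} = 0
g(5) = mex{0} = 1
g(6) = mex{0} = 1
g(7) = mex{0} = 1
g(8) = mex{0} = 1
So g(8) = 1.
By the Sprague-Grundy theorem, the Grundy value of a sum of independent games is the XOR of the component values.
Combined value = 1 ⊕ 7 ⊕ 1 = 7.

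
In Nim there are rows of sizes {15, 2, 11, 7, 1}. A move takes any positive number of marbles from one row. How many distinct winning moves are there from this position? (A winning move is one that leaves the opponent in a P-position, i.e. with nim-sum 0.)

Nim-sum: 15 ^ 2 ^ 11 ^ 7 ^ 1 = 0.
The nim-sum is already 0, so every move leaves a nonzero nim-sum — there are no winning moves.

0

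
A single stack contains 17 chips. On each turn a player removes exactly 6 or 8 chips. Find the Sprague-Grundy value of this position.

0

Compute g(0), g(1), … for moves {6, 8}:
k:     0  1  2  3  4  5  6  7  8  9 10 11 12 13 14 15 16 17
g(k):  0  0  0  0  0  0  1  1  1  1  1  1  2  2  0  0  0  0
So g(17) = 0.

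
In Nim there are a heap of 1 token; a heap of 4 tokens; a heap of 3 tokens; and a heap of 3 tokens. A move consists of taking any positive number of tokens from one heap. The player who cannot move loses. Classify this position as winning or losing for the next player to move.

Nim-sum: 1 ^ 4 ^ 3 ^ 3 = 5.
The nim-sum is 5 ≠ 0, so this is an N-position: the player to move can win.

Winning position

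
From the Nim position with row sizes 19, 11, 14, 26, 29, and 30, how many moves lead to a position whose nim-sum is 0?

5

In binary:
  10011  (19)
  01011  (11)
  01110  (14)
  11010  (26)
  11101  (29)
  11110  (30)
  -----
  01111  (15)
The overall nim-sum is X = 15. A row of size p has a winning move iff p XOR X < p (reduce it to p XOR X).
  19: 19 XOR 15 = 28 ≥ 19 — no move.
  11: 11 XOR 15 = 4 < 11 — winning move (to 4).
  14: 14 XOR 15 = 1 < 14 — winning move (to 1).
  26: 26 XOR 15 = 21 < 26 — winning move (to 21).
  29: 29 XOR 15 = 18 < 29 — winning move (to 18).
  30: 30 XOR 15 = 17 < 30 — winning move (to 17).
That gives 5 winning moves.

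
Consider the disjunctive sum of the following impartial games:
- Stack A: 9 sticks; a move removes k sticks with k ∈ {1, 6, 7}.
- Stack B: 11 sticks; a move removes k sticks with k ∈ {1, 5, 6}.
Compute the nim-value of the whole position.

3

Build the Grundy sequence for stack A with g(k) = mex{g(k−s) : s ∈ {1, 6, 7}, s ≤ k}:
g(0) = mex{} = 0
g(1) = mex{0} = 1
g(2) = mex{1} = 0
g(3) = mex{0} = 1
g(4) = mex{1} = 0
g(5) = mex{0} = 1
g(6) = mex{0,1} = 2
g(7) = mex{0,1,2} = 3
g(8) = mex{0,1,3} = 2
g(9) = mex{0,1,2} = 3
So g(9) = 3.
Build the Grundy sequence for stack B with g(k) = mex{g(k−s) : s ∈ {1, 5, 6}, s ≤ k}:
k:     0  1  2  3  4  5  6  7  8  9 10 11
g(k):  0  1  0  1  0  1  2  3  2  3  2  0
So g(11) = 0.
By the Sprague-Grundy theorem, the Grundy value of a sum of independent games is the XOR of the component values.
Combined value = 3 ⊕ 0 = 3.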